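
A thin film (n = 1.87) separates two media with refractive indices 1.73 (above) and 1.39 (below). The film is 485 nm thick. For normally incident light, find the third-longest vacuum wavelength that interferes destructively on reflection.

605 nm

At the upper boundary (n = 1.73 to n = 1.87) the reflected ray undergoes a half-wave phase shift.
At the lower boundary (n = 1.87 to n = 1.39) the reflected ray undergoes no phase shift.
Net: one phase inversion between the two reflected rays.
So the condition for destructive reflection is 2 n t = m λ.
λ = 2 n t / m. The third-longest wavelength is m = 3: λ = 2 × 1.87 × 485 / 3.00 = 605 nm.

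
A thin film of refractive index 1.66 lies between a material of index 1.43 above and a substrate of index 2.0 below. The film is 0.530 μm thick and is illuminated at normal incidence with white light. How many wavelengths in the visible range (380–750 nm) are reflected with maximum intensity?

At the upper boundary (n = 1.43 to n = 1.66) the reflected ray undergoes a half-wave phase shift.
Bottom surface (1.66 → 2.0): reflection off a higher-index medium gives a half-wave phase shift.
Zero or two π shifts → no net half-wave offset.
So the condition for constructive reflection is 2 n t = m λ.
λ = 2 n t / m = 1760 / m nm.
m=2: 880 nm (IR); m=3: 587 nm (visible); m=4: 440 nm (visible); m=5: 352 nm (UV).

2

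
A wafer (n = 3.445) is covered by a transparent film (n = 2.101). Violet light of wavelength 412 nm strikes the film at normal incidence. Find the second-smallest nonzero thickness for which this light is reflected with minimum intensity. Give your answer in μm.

0.147 μm

At the upper boundary (n = 1.0 to n = 2.101) the reflected ray undergoes a half-wave phase shift.
Ray reflecting at the bottom interface goes from n = 2.101 toward n = 3.445: a half-wave phase shift.
The two reflections carry the same phase change, so no net offset.
For minimum reflection here: 2 n t = (m + ½) λ.
The second-smallest nonzero thickness corresponds to m = 1: t = (m + ½) λ / (2 n) = 1.50 × 412 / (2 × 2.101) = 147 nm.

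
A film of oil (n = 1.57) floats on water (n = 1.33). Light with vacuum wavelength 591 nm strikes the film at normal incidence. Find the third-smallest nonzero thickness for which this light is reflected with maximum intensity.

Top surface (1.0 → 1.57): reflection off a higher-index medium gives a half-wave phase shift.
Ray reflecting at the bottom interface goes from n = 1.57 toward n = 1.33: no phase shift.
The two reflections differ by half a wavelength.
So the condition for constructive reflection is 2 n t = (m + ½) λ.
The third-smallest nonzero thickness corresponds to m = 2: t = (m + ½) λ / (2 n) = 2.50 × 591 / (2 × 1.57) = 471 nm.

471 nm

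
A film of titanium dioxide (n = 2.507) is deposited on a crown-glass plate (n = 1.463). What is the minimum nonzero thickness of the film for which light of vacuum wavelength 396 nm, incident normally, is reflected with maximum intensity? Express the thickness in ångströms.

395 Å

At the upper boundary (n = 1.0 to n = 2.507) the reflected ray undergoes a half-wave phase shift.
Bottom surface (2.507 → 1.463): reflection off a lower-index medium gives no phase shift.
Exactly one π shift → a net half-wave offset.
For bright reflection here: 2 n t = (m + ½) λ.
Minimum at m = 0: t = λ / (4 n) = 396 / (4 × 2.507) = 39.5 nm.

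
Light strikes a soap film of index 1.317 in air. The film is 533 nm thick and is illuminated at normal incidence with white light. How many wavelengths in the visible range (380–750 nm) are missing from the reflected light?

2

At the upper boundary (n = 1.0 to n = 1.317) the reflected ray undergoes a half-wave phase shift.
At the lower boundary (n = 1.317 to n = 1.0) the reflected ray undergoes no phase shift.
The two reflections differ by half a wavelength.
So the condition for destructive reflection is 2 n t = m λ.
λ = 2 n t / m = 1404 / m nm.
m=1: 1404 nm (IR); m=2: 702 nm (visible); m=3: 468 nm (visible); m=4: 351 nm (UV).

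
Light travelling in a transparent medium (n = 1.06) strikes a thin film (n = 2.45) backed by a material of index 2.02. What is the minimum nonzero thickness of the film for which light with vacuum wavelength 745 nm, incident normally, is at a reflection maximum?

At the upper boundary (n = 1.06 to n = 2.45) the reflected ray undergoes a half-wave phase shift.
Ray reflecting at the bottom interface goes from n = 2.45 toward n = 2.02: no phase shift.
The two reflections differ by half a wavelength.
With one net inversion, constructive interference in reflection requires 2 n t = (m + ½) λ.
Minimum at m = 0: t = λ / (4 n) = 745 / (4 × 2.45) = 76.0 nm.

76.0 nm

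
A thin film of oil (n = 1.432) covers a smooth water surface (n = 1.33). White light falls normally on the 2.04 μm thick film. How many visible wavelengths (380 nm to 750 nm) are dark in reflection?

Top surface (1.0 → 1.432): reflection off a higher-index medium gives a half-wave phase shift.
At the lower boundary (n = 1.432 to n = 1.33) the reflected ray undergoes no phase shift.
The two reflections differ by half a wavelength.
For minimum reflection here: 2 n t = m λ.
λ = 2 n t / m = 5843 / m nm.
m=7: 835 nm (IR); m=8: 730 nm (visible); m=9: 649 nm (visible); m=10: 584 nm (visible); m=11: 531 nm (visible); m=12: 487 nm (visible); m=13: 449 nm (visible); m=14: 417 nm (visible); m=15: 390 nm (visible); m=16: 365 nm (UV).

8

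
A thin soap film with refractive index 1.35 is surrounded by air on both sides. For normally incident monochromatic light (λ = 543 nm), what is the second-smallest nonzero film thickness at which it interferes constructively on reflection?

302 nm

Top surface (1.0 → 1.35): reflection off a higher-index medium gives a half-wave phase shift.
Bottom surface (1.35 → 1.0): reflection off a lower-index medium gives no phase shift.
Net: one phase inversion between the two reflected rays.
For strong reflection here: 2 n t = (m + ½) λ.
The second-smallest nonzero thickness corresponds to m = 1: t = (m + ½) λ / (2 n) = 1.50 × 543 / (2 × 1.35) = 302 nm.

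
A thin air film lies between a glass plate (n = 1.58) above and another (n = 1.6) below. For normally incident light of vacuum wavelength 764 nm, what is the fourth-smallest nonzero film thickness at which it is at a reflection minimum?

1528 nm

Top surface (1.58 → 1.0): reflection off a lower-index medium gives no phase shift.
Ray reflecting at the bottom interface goes from n = 1.0 toward n = 1.6: a half-wave phase shift.
The two reflections differ by half a wavelength.
With one net inversion, destructive interference in reflection requires 2 n t = m λ.
The fourth-smallest nonzero thickness corresponds to m = 4: t = m λ / (2 n) = 4.00 × 764 / (2 × 1.0) = 1528 nm.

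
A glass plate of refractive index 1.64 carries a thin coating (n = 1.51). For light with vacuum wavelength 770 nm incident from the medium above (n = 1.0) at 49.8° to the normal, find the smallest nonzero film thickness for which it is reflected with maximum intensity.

At the upper boundary (n = 1.0 to n = 1.51) the reflected ray undergoes a half-wave phase shift.
Ray reflecting at the bottom interface goes from n = 1.51 toward n = 1.64: a half-wave phase shift.
The two reflections carry the same phase change, so no net offset.
With no net inversion, constructive interference in reflection requires 2 n t cos θ_r = m λ.
Snell's law: 1.0 sin 49.8° = 1.51 sin θ_r → sin θ_r = 0.506, cos θ_r = 0.863.
Minimum nonzero at m = 1: t = λ / (2 n cos θ_r) = 770 / (2 × 1.51 × 0.863) = 296 nm.

296 nm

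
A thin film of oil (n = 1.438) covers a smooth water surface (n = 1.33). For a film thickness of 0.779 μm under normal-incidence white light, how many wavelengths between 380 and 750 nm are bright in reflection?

Top surface (1.0 → 1.438): reflection off a higher-index medium gives a half-wave phase shift.
At the lower boundary (n = 1.438 to n = 1.33) the reflected ray undergoes no phase shift.
The two reflections differ by half a wavelength.
So the condition for constructive reflection is 2 n t = (m + ½) λ.
λ = 2 n t / (m + ½) = 2240 / (m + ½) nm.
m=2: 896 nm (IR); m=3: 640 nm (visible); m=4: 498 nm (visible); m=5: 407 nm (visible); m=6: 345 nm (UV).

3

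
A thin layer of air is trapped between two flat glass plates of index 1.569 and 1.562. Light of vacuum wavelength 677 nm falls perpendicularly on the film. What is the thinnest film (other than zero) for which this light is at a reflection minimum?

Top surface (1.569 → 1.0): reflection off a lower-index medium gives no phase shift.
Bottom surface (1.0 → 1.562): reflection off a higher-index medium gives a half-wave phase shift.
The two reflections differ by half a wavelength.
With one net inversion, destructive interference in reflection requires 2 n t = m λ.
Minimum nonzero at m = 1: t = λ / (2 n) = 677 / (2 × 1.0) = 339 nm.

339 nm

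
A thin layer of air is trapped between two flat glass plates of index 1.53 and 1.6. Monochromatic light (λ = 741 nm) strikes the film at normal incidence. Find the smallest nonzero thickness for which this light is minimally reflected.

At the upper boundary (n = 1.53 to n = 1.0) the reflected ray undergoes no phase shift.
Ray reflecting at the bottom interface goes from n = 1.0 toward n = 1.6: a half-wave phase shift.
Net: one phase inversion between the two reflected rays.
With one net inversion, destructive interference in reflection requires 2 n t = m λ.
The smallest nonzero thickness corresponds to m = 1: t = m λ / (2 n) = 1.00 × 741 / (2 × 1.0) = 371 nm.

371 nm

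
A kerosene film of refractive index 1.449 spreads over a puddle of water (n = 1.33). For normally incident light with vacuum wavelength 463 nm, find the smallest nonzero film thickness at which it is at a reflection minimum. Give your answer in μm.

0.160 μm

Ray reflecting at the top interface goes from n = 1.0 toward n = 1.449: a half-wave phase shift.
Bottom surface (1.449 → 1.33): reflection off a lower-index medium gives no phase shift.
The two reflections differ by half a wavelength.
So the condition for destructive reflection is 2 n t = m λ.
Minimum nonzero at m = 1: t = λ / (2 n) = 463 / (2 × 1.449) = 160 nm.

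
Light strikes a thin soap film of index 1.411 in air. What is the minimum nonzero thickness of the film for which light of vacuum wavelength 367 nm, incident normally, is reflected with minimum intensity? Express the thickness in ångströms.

1300 Å

Ray reflecting at the top interface goes from n = 1.0 toward n = 1.411: a half-wave phase shift.
Bottom surface (1.411 → 1.0): reflection off a lower-index medium gives no phase shift.
Exactly one π shift → a net half-wave offset.
So the condition for destructive reflection is 2 n t = m λ.
Minimum nonzero at m = 1: t = λ / (2 n) = 367 / (2 × 1.411) = 130 nm.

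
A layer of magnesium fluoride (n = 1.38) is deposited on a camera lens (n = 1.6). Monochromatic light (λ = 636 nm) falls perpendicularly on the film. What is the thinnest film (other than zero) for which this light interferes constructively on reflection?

230 nm

At the upper boundary (n = 1.0 to n = 1.38) the reflected ray undergoes a half-wave phase shift.
At the lower boundary (n = 1.38 to n = 1.6) the reflected ray undergoes a half-wave phase shift.
Net: no relative phase inversion (both shifts match).
For strong reflection here: 2 n t = m λ.
Minimum nonzero at m = 1: t = λ / (2 n) = 636 / (2 × 1.38) = 230 nm.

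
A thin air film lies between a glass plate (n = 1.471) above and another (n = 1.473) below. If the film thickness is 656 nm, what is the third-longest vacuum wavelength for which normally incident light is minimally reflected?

Ray reflecting at the top interface goes from n = 1.471 toward n = 1.0: no phase shift.
Ray reflecting at the bottom interface goes from n = 1.0 toward n = 1.473: a half-wave phase shift.
The two reflections differ by half a wavelength.
For dark reflection here: 2 n t = m λ.
λ = 2 n t / m. The third-longest wavelength is m = 3: λ = 2 × 1.0 × 656 / 3.00 = 437 nm.

437 nm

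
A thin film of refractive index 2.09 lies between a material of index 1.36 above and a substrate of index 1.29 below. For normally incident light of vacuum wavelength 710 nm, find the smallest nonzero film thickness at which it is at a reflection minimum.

Ray reflecting at the top interface goes from n = 1.36 toward n = 2.09: a half-wave phase shift.
At the lower boundary (n = 2.09 to n = 1.29) the reflected ray undergoes no phase shift.
The two reflections differ by half a wavelength.
With one net inversion, destructive interference in reflection requires 2 n t = m λ.
Minimum nonzero at m = 1: t = λ / (2 n) = 710 / (2 × 2.09) = 170 nm.

170 nm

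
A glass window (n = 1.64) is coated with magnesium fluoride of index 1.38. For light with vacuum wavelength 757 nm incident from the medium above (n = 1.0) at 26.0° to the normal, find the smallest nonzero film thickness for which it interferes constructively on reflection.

Ray reflecting at the top interface goes from n = 1.0 toward n = 1.38: a half-wave phase shift.
Bottom surface (1.38 → 1.64): reflection off a higher-index medium gives a half-wave phase shift.
Net: no relative phase inversion (both shifts match).
With no net inversion, constructive interference in reflection requires 2 n t cos θ_r = m λ.
Snell's law: 1.0 sin 26.0° = 1.38 sin θ_r → sin θ_r = 0.318, cos θ_r = 0.948.
Minimum nonzero at m = 1: t = λ / (2 n cos θ_r) = 757 / (2 × 1.38 × 0.948) = 289 nm.

289 nm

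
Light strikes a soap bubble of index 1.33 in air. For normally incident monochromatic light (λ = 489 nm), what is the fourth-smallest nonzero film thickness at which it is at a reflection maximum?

643 nm

Ray reflecting at the top interface goes from n = 1.0 toward n = 1.33: a half-wave phase shift.
Bottom surface (1.33 → 1.0): reflection off a lower-index medium gives no phase shift.
The two reflections differ by half a wavelength.
For maximum reflection here: 2 n t = (m + ½) λ.
The fourth-smallest nonzero thickness corresponds to m = 3: t = (m + ½) λ / (2 n) = 3.50 × 489 / (2 × 1.33) = 643 nm.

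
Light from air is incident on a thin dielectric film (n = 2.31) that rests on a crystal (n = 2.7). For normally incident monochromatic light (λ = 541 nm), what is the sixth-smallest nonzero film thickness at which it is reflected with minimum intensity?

644 nm

At the upper boundary (n = 1.0 to n = 2.31) the reflected ray undergoes a half-wave phase shift.
At the lower boundary (n = 2.31 to n = 2.7) the reflected ray undergoes a half-wave phase shift.
The two reflections carry the same phase change, so no net offset.
With no net inversion, destructive interference in reflection requires 2 n t = (m + ½) λ.
The sixth-smallest nonzero thickness corresponds to m = 5: t = (m + ½) λ / (2 n) = 5.50 × 541 / (2 × 2.31) = 644 nm.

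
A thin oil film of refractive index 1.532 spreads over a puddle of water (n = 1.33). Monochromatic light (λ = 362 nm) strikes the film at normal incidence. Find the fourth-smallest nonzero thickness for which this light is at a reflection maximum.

414 nm

At the upper boundary (n = 1.0 to n = 1.532) the reflected ray undergoes a half-wave phase shift.
Ray reflecting at the bottom interface goes from n = 1.532 toward n = 1.33: no phase shift.
Exactly one π shift → a net half-wave offset.
So the condition for constructive reflection is 2 n t = (m + ½) λ.
The fourth-smallest nonzero thickness corresponds to m = 3: t = (m + ½) λ / (2 n) = 3.50 × 362 / (2 × 1.532) = 414 nm.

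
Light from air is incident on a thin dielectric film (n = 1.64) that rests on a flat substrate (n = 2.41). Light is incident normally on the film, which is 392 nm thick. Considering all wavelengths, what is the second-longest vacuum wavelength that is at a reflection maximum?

Ray reflecting at the top interface goes from n = 1.0 toward n = 1.64: a half-wave phase shift.
Bottom surface (1.64 → 2.41): reflection off a higher-index medium gives a half-wave phase shift.
The two reflections carry the same phase change, so no net offset.
For bright reflection here: 2 n t = m λ.
λ = 2 n t / m. The second-longest wavelength is m = 2: λ = 2 × 1.64 × 392 / 2.00 = 643 nm.

643 nm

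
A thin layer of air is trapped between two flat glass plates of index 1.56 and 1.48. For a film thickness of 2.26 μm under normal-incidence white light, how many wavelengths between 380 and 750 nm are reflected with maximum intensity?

6

Top surface (1.56 → 1.0): reflection off a lower-index medium gives no phase shift.
Ray reflecting at the bottom interface goes from n = 1.0 toward n = 1.48: a half-wave phase shift.
The two reflections differ by half a wavelength.
So the condition for constructive reflection is 2 n t = (m + ½) λ.
λ = 2 n t / (m + ½) = 4520 / (m + ½) nm.
m=5: 822 nm (IR); m=6: 695 nm (visible); m=7: 603 nm (visible); m=8: 532 nm (visible); m=9: 476 nm (visible); m=10: 430 nm (visible); m=11: 393 nm (visible); m=12: 362 nm (UV).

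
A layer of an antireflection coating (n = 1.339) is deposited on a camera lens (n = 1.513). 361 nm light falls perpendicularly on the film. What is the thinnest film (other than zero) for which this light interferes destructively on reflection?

67.4 nm

At the upper boundary (n = 1.0 to n = 1.339) the reflected ray undergoes a half-wave phase shift.
At the lower boundary (n = 1.339 to n = 1.513) the reflected ray undergoes a half-wave phase shift.
Net: no relative phase inversion (both shifts match).
For minimum reflection here: 2 n t = (m + ½) λ.
Minimum at m = 0: t = λ / (4 n) = 361 / (4 × 1.339) = 67.4 nm.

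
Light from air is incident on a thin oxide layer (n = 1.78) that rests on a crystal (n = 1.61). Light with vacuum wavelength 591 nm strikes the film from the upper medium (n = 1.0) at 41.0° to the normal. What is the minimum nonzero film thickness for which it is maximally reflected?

89.3 nm

Ray reflecting at the top interface goes from n = 1.0 toward n = 1.78: a half-wave phase shift.
Bottom surface (1.78 → 1.61): reflection off a lower-index medium gives no phase shift.
The two reflections differ by half a wavelength.
For strong reflection here: 2 n t cos θ_r = (m + ½) λ.
Snell's law: 1.0 sin 41.0° = 1.78 sin θ_r → sin θ_r = 0.369, cos θ_r = 0.930.
Minimum at m = 0: t = λ / (4 n cos θ_r) = 591 / (4 × 1.78 × 0.930) = 89.3 nm.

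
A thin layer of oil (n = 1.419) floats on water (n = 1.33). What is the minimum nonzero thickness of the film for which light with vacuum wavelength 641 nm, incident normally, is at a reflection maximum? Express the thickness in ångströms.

1129 Å

Top surface (1.0 → 1.419): reflection off a higher-index medium gives a half-wave phase shift.
Ray reflecting at the bottom interface goes from n = 1.419 toward n = 1.33: no phase shift.
Net: one phase inversion between the two reflected rays.
With one net inversion, constructive interference in reflection requires 2 n t = (m + ½) λ.
Minimum at m = 0: t = λ / (4 n) = 641 / (4 × 1.419) = 113 nm.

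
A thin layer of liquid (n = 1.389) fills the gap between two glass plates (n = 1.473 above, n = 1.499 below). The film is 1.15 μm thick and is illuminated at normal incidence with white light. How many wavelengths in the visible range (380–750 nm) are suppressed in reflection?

4

Top surface (1.473 → 1.389): reflection off a lower-index medium gives no phase shift.
Ray reflecting at the bottom interface goes from n = 1.389 toward n = 1.499: a half-wave phase shift.
Exactly one π shift → a net half-wave offset.
With one net inversion, destructive interference in reflection requires 2 n t = m λ.
λ = 2 n t / m = 3195 / m nm.
m=4: 799 nm (IR); m=5: 639 nm (visible); m=6: 532 nm (visible); m=7: 456 nm (visible); m=8: 399 nm (visible); m=9: 355 nm (UV).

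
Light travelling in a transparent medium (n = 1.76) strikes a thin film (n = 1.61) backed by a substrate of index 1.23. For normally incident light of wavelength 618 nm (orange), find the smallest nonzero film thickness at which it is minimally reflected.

96.0 nm

At the upper boundary (n = 1.76 to n = 1.61) the reflected ray undergoes no phase shift.
Ray reflecting at the bottom interface goes from n = 1.61 toward n = 1.23: no phase shift.
Zero or two π shifts → no net half-wave offset.
For weak reflection here: 2 n t = (m + ½) λ.
Minimum at m = 0: t = λ / (4 n) = 618 / (4 × 1.61) = 96.0 nm.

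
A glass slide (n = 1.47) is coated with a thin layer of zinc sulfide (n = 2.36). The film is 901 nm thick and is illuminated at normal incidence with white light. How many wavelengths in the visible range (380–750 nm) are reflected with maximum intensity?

5

Ray reflecting at the top interface goes from n = 1.0 toward n = 2.36: a half-wave phase shift.
At the lower boundary (n = 2.36 to n = 1.47) the reflected ray undergoes no phase shift.
Net: one phase inversion between the two reflected rays.
For bright reflection here: 2 n t = (m + ½) λ.
λ = 2 n t / (m + ½) = 4253 / (m + ½) nm.
m=5: 773 nm (IR); m=6: 654 nm (visible); m=7: 567 nm (visible); m=8: 500 nm (visible); m=9: 448 nm (visible); m=10: 405 nm (visible); m=11: 370 nm (UV).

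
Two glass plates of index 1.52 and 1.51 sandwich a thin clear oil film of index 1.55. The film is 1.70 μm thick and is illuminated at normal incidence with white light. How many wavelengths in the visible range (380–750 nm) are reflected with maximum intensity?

7

At the upper boundary (n = 1.52 to n = 1.55) the reflected ray undergoes a half-wave phase shift.
Bottom surface (1.55 → 1.51): reflection off a lower-index medium gives no phase shift.
Net: one phase inversion between the two reflected rays.
So the condition for constructive reflection is 2 n t = (m + ½) λ.
λ = 2 n t / (m + ½) = 5270 / (m + ½) nm.
m=6: 811 nm (IR); m=7: 703 nm (visible); m=8: 620 nm (visible); m=9: 555 nm (visible); m=10: 502 nm (visible); m=11: 458 nm (visible); m=12: 422 nm (visible); m=13: 390 nm (visible); m=14: 363 nm (UV).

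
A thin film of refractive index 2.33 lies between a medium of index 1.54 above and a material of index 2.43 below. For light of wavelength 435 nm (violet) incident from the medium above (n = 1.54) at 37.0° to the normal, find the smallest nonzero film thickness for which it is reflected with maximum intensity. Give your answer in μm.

0.102 μm

At the upper boundary (n = 1.54 to n = 2.33) the reflected ray undergoes a half-wave phase shift.
At the lower boundary (n = 2.33 to n = 2.43) the reflected ray undergoes a half-wave phase shift.
Zero or two π shifts → no net half-wave offset.
With no net inversion, constructive interference in reflection requires 2 n t cos θ_r = m λ.
Snell's law: 1.54 sin 37.0° = 2.33 sin θ_r → sin θ_r = 0.398, cos θ_r = 0.917.
Minimum nonzero at m = 1: t = λ / (2 n cos θ_r) = 435 / (2 × 2.33 × 0.917) = 102 nm.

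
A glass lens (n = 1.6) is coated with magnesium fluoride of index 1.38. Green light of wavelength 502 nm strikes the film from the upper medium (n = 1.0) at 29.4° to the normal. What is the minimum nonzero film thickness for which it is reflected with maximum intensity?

195 nm

Top surface (1.0 → 1.38): reflection off a higher-index medium gives a half-wave phase shift.
Bottom surface (1.38 → 1.6): reflection off a higher-index medium gives a half-wave phase shift.
Zero or two π shifts → no net half-wave offset.
So the condition for constructive reflection is 2 n t cos θ_r = m λ.
Snell's law: 1.0 sin 29.4° = 1.38 sin θ_r → sin θ_r = 0.356, cos θ_r = 0.935.
Minimum nonzero at m = 1: t = λ / (2 n cos θ_r) = 502 / (2 × 1.38 × 0.935) = 195 nm.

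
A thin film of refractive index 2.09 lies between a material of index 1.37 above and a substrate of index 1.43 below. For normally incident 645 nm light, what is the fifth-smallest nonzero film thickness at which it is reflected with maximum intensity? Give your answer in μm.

0.694 μm

Top surface (1.37 → 2.09): reflection off a higher-index medium gives a half-wave phase shift.
Ray reflecting at the bottom interface goes from n = 2.09 toward n = 1.43: no phase shift.
Exactly one π shift → a net half-wave offset.
For maximum reflection here: 2 n t = (m + ½) λ.
The fifth-smallest nonzero thickness corresponds to m = 4: t = (m + ½) λ / (2 n) = 4.50 × 645 / (2 × 2.09) = 694 nm.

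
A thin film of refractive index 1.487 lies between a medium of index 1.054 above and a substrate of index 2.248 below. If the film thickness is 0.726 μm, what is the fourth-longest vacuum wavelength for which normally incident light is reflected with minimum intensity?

Ray reflecting at the top interface goes from n = 1.054 toward n = 1.487: a half-wave phase shift.
Ray reflecting at the bottom interface goes from n = 1.487 toward n = 2.248: a half-wave phase shift.
The two reflections carry the same phase change, so no net offset.
So the condition for destructive reflection is 2 n t = (m + ½) λ.
λ = 2 n t / (m + ½). The fourth-longest wavelength is m = 3: λ = 2 × 1.487 × 726 / 3.50 = 617 nm.

617 nm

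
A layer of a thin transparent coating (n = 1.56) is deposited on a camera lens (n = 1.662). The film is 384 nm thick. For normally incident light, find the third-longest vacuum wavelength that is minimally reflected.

At the upper boundary (n = 1.0 to n = 1.56) the reflected ray undergoes a half-wave phase shift.
At the lower boundary (n = 1.56 to n = 1.662) the reflected ray undergoes a half-wave phase shift.
Zero or two π shifts → no net half-wave offset.
For weak reflection here: 2 n t = (m + ½) λ.
λ = 2 n t / (m + ½). The third-longest wavelength is m = 2: λ = 2 × 1.56 × 384 / 2.50 = 479 nm.

479 nm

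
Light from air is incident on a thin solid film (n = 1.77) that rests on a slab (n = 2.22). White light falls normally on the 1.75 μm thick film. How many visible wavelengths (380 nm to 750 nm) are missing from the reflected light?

At the upper boundary (n = 1.0 to n = 1.77) the reflected ray undergoes a half-wave phase shift.
At the lower boundary (n = 1.77 to n = 2.22) the reflected ray undergoes a half-wave phase shift.
Zero or two π shifts → no net half-wave offset.
For dark reflection here: 2 n t = (m + ½) λ.
λ = 2 n t / (m + ½) = 6195 / (m + ½) nm.
m=7: 826 nm (IR); m=8: 729 nm (visible); m=9: 652 nm (visible); m=10: 590 nm (visible); m=11: 539 nm (visible); m=12: 496 nm (visible); m=13: 459 nm (visible); m=14: 427 nm (visible); m=15: 400 nm (visible); m=16: 375 nm (UV).

8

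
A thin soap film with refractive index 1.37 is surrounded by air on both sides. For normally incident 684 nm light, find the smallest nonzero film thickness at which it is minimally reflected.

250 nm

Top surface (1.0 → 1.37): reflection off a higher-index medium gives a half-wave phase shift.
At the lower boundary (n = 1.37 to n = 1.0) the reflected ray undergoes no phase shift.
Exactly one π shift → a net half-wave offset.
With one net inversion, destructive interference in reflection requires 2 n t = m λ.
Minimum nonzero at m = 1: t = λ / (2 n) = 684 / (2 × 1.37) = 250 nm.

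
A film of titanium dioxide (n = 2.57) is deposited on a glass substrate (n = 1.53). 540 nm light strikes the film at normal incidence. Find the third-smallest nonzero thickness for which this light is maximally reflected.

263 nm

Ray reflecting at the top interface goes from n = 1.0 toward n = 2.57: a half-wave phase shift.
Bottom surface (2.57 → 1.53): reflection off a lower-index medium gives no phase shift.
Exactly one π shift → a net half-wave offset.
So the condition for constructive reflection is 2 n t = (m + ½) λ.
The third-smallest nonzero thickness corresponds to m = 2: t = (m + ½) λ / (2 n) = 2.50 × 540 / (2 × 2.57) = 263 nm.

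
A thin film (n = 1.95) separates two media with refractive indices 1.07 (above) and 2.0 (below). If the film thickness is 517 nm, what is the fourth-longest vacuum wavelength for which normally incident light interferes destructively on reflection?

576 nm

Ray reflecting at the top interface goes from n = 1.07 toward n = 1.95: a half-wave phase shift.
At the lower boundary (n = 1.95 to n = 2.0) the reflected ray undergoes a half-wave phase shift.
The two reflections carry the same phase change, so no net offset.
With no net inversion, destructive interference in reflection requires 2 n t = (m + ½) λ.
λ = 2 n t / (m + ½). The fourth-longest wavelength is m = 3: λ = 2 × 1.95 × 517 / 3.50 = 576 nm.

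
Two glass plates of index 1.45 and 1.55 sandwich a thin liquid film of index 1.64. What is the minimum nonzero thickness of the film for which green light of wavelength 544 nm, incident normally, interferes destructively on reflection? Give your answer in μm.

Top surface (1.45 → 1.64): reflection off a higher-index medium gives a half-wave phase shift.
Ray reflecting at the bottom interface goes from n = 1.64 toward n = 1.55: no phase shift.
Exactly one π shift → a net half-wave offset.
So the condition for destructive reflection is 2 n t = m λ.
Minimum nonzero at m = 1: t = λ / (2 n) = 544 / (2 × 1.64) = 166 nm.

0.166 μm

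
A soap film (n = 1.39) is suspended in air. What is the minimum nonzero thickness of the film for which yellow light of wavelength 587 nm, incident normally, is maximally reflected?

106 nm

Top surface (1.0 → 1.39): reflection off a higher-index medium gives a half-wave phase shift.
Ray reflecting at the bottom interface goes from n = 1.39 toward n = 1.0: no phase shift.
Net: one phase inversion between the two reflected rays.
For bright reflection here: 2 n t = (m + ½) λ.
Minimum at m = 0: t = λ / (4 n) = 587 / (4 × 1.39) = 106 nm.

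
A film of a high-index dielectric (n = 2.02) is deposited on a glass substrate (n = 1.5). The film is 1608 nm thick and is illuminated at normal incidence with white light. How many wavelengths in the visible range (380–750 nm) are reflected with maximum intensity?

8

Top surface (1.0 → 2.02): reflection off a higher-index medium gives a half-wave phase shift.
At the lower boundary (n = 2.02 to n = 1.5) the reflected ray undergoes no phase shift.
Exactly one π shift → a net half-wave offset.
So the condition for constructive reflection is 2 n t = (m + ½) λ.
λ = 2 n t / (m + ½) = 6496 / (m + ½) nm.
m=8: 764 nm (IR); m=9: 684 nm (visible); m=10: 619 nm (visible); m=11: 565 nm (visible); m=12: 520 nm (visible); m=13: 481 nm (visible); m=14: 448 nm (visible); m=15: 419 nm (visible); m=16: 394 nm (visible); m=17: 371 nm (UV).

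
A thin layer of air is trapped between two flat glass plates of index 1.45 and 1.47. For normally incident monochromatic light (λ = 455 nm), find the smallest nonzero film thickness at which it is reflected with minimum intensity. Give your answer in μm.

Top surface (1.45 → 1.0): reflection off a lower-index medium gives no phase shift.
At the lower boundary (n = 1.0 to n = 1.47) the reflected ray undergoes a half-wave phase shift.
Net: one phase inversion between the two reflected rays.
So the condition for destructive reflection is 2 n t = m λ.
Minimum nonzero at m = 1: t = λ / (2 n) = 455 / (2 × 1.0) = 228 nm.

0.228 μm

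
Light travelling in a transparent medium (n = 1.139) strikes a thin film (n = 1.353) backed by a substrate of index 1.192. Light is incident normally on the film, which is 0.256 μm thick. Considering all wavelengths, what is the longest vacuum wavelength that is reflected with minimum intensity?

Top surface (1.139 → 1.353): reflection off a higher-index medium gives a half-wave phase shift.
Ray reflecting at the bottom interface goes from n = 1.353 toward n = 1.192: no phase shift.
The two reflections differ by half a wavelength.
So the condition for destructive reflection is 2 n t = m λ.
λ = 2 n t / m. The longest wavelength is m = 1: λ = 2 × 1.353 × 256 / 1.00 = 693 nm.

693 nm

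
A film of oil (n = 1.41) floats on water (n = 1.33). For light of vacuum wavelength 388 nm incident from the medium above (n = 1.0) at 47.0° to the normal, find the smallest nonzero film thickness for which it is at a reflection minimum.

161 nm

At the upper boundary (n = 1.0 to n = 1.41) the reflected ray undergoes a half-wave phase shift.
At the lower boundary (n = 1.41 to n = 1.33) the reflected ray undergoes no phase shift.
Net: one phase inversion between the two reflected rays.
For weak reflection here: 2 n t cos θ_r = m λ.
Snell's law: 1.0 sin 47.0° = 1.41 sin θ_r → sin θ_r = 0.519, cos θ_r = 0.855.
Minimum nonzero at m = 1: t = λ / (2 n cos θ_r) = 388 / (2 × 1.41 × 0.855) = 161 nm.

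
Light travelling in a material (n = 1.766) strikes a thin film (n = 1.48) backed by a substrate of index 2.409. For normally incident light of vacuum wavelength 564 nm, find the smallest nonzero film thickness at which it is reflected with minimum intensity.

Top surface (1.766 → 1.48): reflection off a lower-index medium gives no phase shift.
At the lower boundary (n = 1.48 to n = 2.409) the reflected ray undergoes a half-wave phase shift.
Net: one phase inversion between the two reflected rays.
So the condition for destructive reflection is 2 n t = m λ.
Minimum nonzero at m = 1: t = λ / (2 n) = 564 / (2 × 1.48) = 191 nm.

191 nm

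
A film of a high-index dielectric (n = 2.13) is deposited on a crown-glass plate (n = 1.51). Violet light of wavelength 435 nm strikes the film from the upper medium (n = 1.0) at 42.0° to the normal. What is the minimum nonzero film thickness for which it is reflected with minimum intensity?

Top surface (1.0 → 2.13): reflection off a higher-index medium gives a half-wave phase shift.
At the lower boundary (n = 2.13 to n = 1.51) the reflected ray undergoes no phase shift.
The two reflections differ by half a wavelength.
For minimum reflection here: 2 n t cos θ_r = m λ.
Snell's law: 1.0 sin 42.0° = 2.13 sin θ_r → sin θ_r = 0.314, cos θ_r = 0.949.
Minimum nonzero at m = 1: t = λ / (2 n cos θ_r) = 435 / (2 × 2.13 × 0.949) = 108 nm.

108 nm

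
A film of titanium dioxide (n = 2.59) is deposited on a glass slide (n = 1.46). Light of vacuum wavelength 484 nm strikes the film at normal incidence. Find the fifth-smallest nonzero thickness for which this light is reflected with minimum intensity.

Ray reflecting at the top interface goes from n = 1.0 toward n = 2.59: a half-wave phase shift.
At the lower boundary (n = 2.59 to n = 1.46) the reflected ray undergoes no phase shift.
Net: one phase inversion between the two reflected rays.
With one net inversion, destructive interference in reflection requires 2 n t = m λ.
The fifth-smallest nonzero thickness corresponds to m = 5: t = m λ / (2 n) = 5.00 × 484 / (2 × 2.59) = 467 nm.

467 nm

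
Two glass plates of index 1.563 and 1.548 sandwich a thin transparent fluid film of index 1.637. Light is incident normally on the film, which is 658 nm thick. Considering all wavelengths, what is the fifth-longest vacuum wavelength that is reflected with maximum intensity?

479 nm

Ray reflecting at the top interface goes from n = 1.563 toward n = 1.637: a half-wave phase shift.
At the lower boundary (n = 1.637 to n = 1.548) the reflected ray undergoes no phase shift.
Exactly one π shift → a net half-wave offset.
With one net inversion, constructive interference in reflection requires 2 n t = (m + ½) λ.
λ = 2 n t / (m + ½). The fifth-longest wavelength is m = 4: λ = 2 × 1.637 × 658 / 4.50 = 479 nm.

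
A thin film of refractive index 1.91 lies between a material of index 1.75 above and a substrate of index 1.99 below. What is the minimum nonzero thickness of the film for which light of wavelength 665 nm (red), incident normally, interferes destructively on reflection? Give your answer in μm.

0.0870 μm

Ray reflecting at the top interface goes from n = 1.75 toward n = 1.91: a half-wave phase shift.
Ray reflecting at the bottom interface goes from n = 1.91 toward n = 1.99: a half-wave phase shift.
The two reflections carry the same phase change, so no net offset.
For weak reflection here: 2 n t = (m + ½) λ.
Minimum at m = 0: t = λ / (4 n) = 665 / (4 × 1.91) = 87.0 nm.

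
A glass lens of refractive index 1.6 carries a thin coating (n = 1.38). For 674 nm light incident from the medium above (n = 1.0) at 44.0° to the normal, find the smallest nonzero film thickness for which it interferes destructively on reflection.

Top surface (1.0 → 1.38): reflection off a higher-index medium gives a half-wave phase shift.
At the lower boundary (n = 1.38 to n = 1.6) the reflected ray undergoes a half-wave phase shift.
Net: no relative phase inversion (both shifts match).
So the condition for destructive reflection is 2 n t cos θ_r = (m + ½) λ.
Snell's law: 1.0 sin 44.0° = 1.38 sin θ_r → sin θ_r = 0.503, cos θ_r = 0.864.
Minimum at m = 0: t = λ / (4 n cos θ_r) = 674 / (4 × 1.38 × 0.864) = 141 nm.

141 nm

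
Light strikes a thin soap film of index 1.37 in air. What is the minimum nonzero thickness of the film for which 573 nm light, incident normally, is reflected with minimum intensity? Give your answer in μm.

At the upper boundary (n = 1.0 to n = 1.37) the reflected ray undergoes a half-wave phase shift.
Ray reflecting at the bottom interface goes from n = 1.37 toward n = 1.0: no phase shift.
Exactly one π shift → a net half-wave offset.
With one net inversion, destructive interference in reflection requires 2 n t = m λ.
Minimum nonzero at m = 1: t = λ / (2 n) = 573 / (2 × 1.37) = 209 nm.

0.209 μm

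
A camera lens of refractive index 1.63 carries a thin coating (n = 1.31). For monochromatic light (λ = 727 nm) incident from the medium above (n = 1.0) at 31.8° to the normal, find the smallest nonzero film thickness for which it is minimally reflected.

At the upper boundary (n = 1.0 to n = 1.31) the reflected ray undergoes a half-wave phase shift.
Bottom surface (1.31 → 1.63): reflection off a higher-index medium gives a half-wave phase shift.
The two reflections carry the same phase change, so no net offset.
For minimum reflection here: 2 n t cos θ_r = (m + ½) λ.
Snell's law: 1.0 sin 31.8° = 1.31 sin θ_r → sin θ_r = 0.402, cos θ_r = 0.916.
Minimum at m = 0: t = λ / (4 n cos θ_r) = 727 / (4 × 1.31 × 0.916) = 152 nm.

152 nm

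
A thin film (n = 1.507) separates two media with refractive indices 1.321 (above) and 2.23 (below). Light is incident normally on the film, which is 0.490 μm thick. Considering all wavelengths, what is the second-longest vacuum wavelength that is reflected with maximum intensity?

738 nm

Ray reflecting at the top interface goes from n = 1.321 toward n = 1.507: a half-wave phase shift.
At the lower boundary (n = 1.507 to n = 2.23) the reflected ray undergoes a half-wave phase shift.
Net: no relative phase inversion (both shifts match).
So the condition for constructive reflection is 2 n t = m λ.
λ = 2 n t / m. The second-longest wavelength is m = 2: λ = 2 × 1.507 × 490 / 2.00 = 738 nm.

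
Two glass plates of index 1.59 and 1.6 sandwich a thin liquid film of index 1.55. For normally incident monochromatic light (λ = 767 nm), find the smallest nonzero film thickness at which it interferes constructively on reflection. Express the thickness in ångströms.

Ray reflecting at the top interface goes from n = 1.59 toward n = 1.55: no phase shift.
Bottom surface (1.55 → 1.6): reflection off a higher-index medium gives a half-wave phase shift.
The two reflections differ by half a wavelength.
For bright reflection here: 2 n t = (m + ½) λ.
Minimum at m = 0: t = λ / (4 n) = 767 / (4 × 1.55) = 124 nm.

1237 Å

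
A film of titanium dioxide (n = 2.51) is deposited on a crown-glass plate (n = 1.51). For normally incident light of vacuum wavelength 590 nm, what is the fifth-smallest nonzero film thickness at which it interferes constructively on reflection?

At the upper boundary (n = 1.0 to n = 2.51) the reflected ray undergoes a half-wave phase shift.
Ray reflecting at the bottom interface goes from n = 2.51 toward n = 1.51: no phase shift.
The two reflections differ by half a wavelength.
With one net inversion, constructive interference in reflection requires 2 n t = (m + ½) λ.
The fifth-smallest nonzero thickness corresponds to m = 4: t = (m + ½) λ / (2 n) = 4.50 × 590 / (2 × 2.51) = 529 nm.

529 nm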